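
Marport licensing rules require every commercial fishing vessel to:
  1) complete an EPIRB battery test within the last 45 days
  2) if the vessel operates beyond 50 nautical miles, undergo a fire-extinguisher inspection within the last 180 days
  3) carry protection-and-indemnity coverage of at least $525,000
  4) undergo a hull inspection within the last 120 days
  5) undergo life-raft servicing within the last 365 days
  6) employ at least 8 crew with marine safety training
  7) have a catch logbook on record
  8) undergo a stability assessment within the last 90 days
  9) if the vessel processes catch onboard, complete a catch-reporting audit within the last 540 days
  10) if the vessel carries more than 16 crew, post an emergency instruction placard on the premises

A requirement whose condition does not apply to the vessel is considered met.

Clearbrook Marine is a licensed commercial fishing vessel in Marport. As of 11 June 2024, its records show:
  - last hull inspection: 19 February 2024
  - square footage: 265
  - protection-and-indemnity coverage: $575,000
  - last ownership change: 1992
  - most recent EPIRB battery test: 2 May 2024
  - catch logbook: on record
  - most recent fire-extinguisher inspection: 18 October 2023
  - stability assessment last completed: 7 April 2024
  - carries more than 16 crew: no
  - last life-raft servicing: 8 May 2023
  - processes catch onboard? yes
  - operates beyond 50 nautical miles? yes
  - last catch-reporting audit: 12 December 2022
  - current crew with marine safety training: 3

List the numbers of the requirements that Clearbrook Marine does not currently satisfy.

1. EPIRB battery test 40 days ago vs limit 45 → met
2. condition 'operates beyond 50 nautical miles' holds; fire-extinguisher inspection 237 days ago vs limit 180 → not met
3. protection-and-indemnity coverage $575,000 ≥ $525,000 → met
4. hull inspection 113 days ago vs limit 120 → met
5. life-raft servicing 400 days ago vs limit 365 → not met
6. crew with marine safety training 3 < 8 → not met
7. catch logbook present → met
8. stability assessment 65 days ago vs limit 90 → met
9. condition 'processes catch onboard' holds; catch-reporting audit 547 days ago vs limit 540 → not met
10. condition 'carries more than 16 crew' does not hold → requirement n/a → met
Not met: 2, 5, 6, 9

2, 5, 6, 9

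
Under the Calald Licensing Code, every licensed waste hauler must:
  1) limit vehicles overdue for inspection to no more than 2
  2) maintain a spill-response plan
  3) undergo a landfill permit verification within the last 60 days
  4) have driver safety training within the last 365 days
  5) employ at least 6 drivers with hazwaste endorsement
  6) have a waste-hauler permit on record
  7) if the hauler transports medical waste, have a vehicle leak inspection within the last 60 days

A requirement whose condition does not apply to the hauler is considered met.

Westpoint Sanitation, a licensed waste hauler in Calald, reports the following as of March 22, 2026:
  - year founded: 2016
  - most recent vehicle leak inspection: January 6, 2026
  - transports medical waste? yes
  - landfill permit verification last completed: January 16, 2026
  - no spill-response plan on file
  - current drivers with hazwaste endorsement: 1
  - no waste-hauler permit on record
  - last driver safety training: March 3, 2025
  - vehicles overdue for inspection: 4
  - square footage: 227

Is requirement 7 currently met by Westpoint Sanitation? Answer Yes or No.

7. condition 'transports medical waste' holds; vehicle leak inspection 75 days ago vs limit 60 → not met

No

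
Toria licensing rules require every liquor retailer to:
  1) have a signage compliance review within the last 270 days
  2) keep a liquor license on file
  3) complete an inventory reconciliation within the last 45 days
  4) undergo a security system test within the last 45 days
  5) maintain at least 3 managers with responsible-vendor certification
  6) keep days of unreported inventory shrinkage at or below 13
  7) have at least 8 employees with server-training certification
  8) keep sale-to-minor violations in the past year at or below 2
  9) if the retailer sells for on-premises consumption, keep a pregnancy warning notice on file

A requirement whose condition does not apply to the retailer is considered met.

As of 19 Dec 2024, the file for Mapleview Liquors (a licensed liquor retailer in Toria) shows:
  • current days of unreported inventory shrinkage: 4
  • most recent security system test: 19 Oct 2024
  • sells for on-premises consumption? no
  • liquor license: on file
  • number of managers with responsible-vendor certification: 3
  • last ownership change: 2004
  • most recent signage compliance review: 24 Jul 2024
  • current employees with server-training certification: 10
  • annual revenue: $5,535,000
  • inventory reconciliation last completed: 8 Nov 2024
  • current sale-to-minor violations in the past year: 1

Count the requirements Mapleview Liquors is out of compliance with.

1

1. signage compliance review 148 days ago vs limit 270 → met
2. liquor license present → met
3. inventory reconciliation 41 days ago vs limit 45 → met
4. security system test 61 days ago vs limit 45 → not met
5. managers with responsible-vendor certification 3 ≥ 3 → met
6. days of unreported inventory shrinkage 4 ≤ 13 → met
7. employees with server-training certification 10 ≥ 8 → met
8. sale-to-minor violations in the past year 1 ≤ 2 → met
9. condition 'sells for on-premises consumption' does not hold → requirement n/a → met
Not met: 1 of 9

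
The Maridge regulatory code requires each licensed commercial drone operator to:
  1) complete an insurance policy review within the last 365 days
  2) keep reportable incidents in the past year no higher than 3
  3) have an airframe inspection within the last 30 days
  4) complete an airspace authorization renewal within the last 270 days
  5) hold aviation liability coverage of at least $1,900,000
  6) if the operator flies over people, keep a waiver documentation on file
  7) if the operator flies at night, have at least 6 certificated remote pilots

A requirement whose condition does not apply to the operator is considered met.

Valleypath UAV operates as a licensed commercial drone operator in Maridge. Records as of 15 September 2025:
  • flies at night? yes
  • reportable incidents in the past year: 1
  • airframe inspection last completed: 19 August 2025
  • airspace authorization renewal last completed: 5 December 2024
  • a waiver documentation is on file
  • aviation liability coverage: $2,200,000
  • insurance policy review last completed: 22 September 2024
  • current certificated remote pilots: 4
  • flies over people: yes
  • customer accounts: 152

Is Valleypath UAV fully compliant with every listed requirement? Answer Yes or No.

1. insurance policy review 358 days ago vs limit 365 → met
2. reportable incidents in the past year 1 ≤ 3 → met
3. airframe inspection 27 days ago vs limit 30 → met
4. airspace authorization renewal 284 days ago vs limit 270 → not met
5. aviation liability coverage $2,200,000 ≥ $1,900,000 → met
6. condition 'flies over people' holds; waiver documentation present → met
7. condition 'flies at night' holds; certificated remote pilots 4 < 6 → not met
Not met: 4, 7

No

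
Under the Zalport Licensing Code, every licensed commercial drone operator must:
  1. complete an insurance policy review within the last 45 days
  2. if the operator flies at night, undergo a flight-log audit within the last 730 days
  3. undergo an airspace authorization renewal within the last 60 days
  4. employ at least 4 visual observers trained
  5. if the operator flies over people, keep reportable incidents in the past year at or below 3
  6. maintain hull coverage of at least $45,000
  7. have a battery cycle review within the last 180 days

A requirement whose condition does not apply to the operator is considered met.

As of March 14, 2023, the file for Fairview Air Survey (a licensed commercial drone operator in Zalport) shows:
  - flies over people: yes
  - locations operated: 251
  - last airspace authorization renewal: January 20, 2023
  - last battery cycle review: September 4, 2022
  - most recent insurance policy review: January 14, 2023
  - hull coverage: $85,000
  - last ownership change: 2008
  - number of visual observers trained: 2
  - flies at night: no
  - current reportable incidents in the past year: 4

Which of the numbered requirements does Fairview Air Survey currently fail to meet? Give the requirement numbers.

1, 4, 5, 7

1. insurance policy review 59 days ago vs limit 45 → not met
2. condition 'flies at night' does not hold → requirement n/a → met
3. airspace authorization renewal 53 days ago vs limit 60 → met
4. visual observers trained 2 < 4 → not met
5. condition 'flies over people' holds; reportable incidents in the past year 4 > 3 → not met
6. hull coverage $85,000 ≥ $45,000 → met
7. battery cycle review 191 days ago vs limit 180 → not met
Not met: 1, 4, 5, 7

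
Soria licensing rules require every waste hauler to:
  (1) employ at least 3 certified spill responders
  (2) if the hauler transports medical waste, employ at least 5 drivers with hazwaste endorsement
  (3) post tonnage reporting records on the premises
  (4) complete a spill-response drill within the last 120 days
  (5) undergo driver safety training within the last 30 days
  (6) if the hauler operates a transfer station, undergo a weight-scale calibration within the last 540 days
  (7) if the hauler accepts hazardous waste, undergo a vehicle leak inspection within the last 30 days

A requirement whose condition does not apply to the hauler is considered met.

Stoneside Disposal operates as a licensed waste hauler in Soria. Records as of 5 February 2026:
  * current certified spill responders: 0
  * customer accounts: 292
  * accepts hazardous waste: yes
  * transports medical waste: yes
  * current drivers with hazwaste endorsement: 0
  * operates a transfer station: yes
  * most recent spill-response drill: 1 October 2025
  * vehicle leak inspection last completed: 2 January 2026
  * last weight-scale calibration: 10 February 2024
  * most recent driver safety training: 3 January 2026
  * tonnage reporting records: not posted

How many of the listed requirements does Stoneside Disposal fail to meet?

1. certified spill responders 0 < 3 → not met
2. condition 'transports medical waste' holds; drivers with hazwaste endorsement 0 < 5 → not met
3. tonnage reporting records absent → not met
4. spill-response drill 127 days ago vs limit 120 → not met
5. driver safety training 33 days ago vs limit 30 → not met
6. condition 'operates a transfer station' holds; weight-scale calibration 726 days ago vs limit 540 → not met
7. condition 'accepts hazardous waste' holds; vehicle leak inspection 34 days ago vs limit 30 → not met
Not met: 7 of 7

7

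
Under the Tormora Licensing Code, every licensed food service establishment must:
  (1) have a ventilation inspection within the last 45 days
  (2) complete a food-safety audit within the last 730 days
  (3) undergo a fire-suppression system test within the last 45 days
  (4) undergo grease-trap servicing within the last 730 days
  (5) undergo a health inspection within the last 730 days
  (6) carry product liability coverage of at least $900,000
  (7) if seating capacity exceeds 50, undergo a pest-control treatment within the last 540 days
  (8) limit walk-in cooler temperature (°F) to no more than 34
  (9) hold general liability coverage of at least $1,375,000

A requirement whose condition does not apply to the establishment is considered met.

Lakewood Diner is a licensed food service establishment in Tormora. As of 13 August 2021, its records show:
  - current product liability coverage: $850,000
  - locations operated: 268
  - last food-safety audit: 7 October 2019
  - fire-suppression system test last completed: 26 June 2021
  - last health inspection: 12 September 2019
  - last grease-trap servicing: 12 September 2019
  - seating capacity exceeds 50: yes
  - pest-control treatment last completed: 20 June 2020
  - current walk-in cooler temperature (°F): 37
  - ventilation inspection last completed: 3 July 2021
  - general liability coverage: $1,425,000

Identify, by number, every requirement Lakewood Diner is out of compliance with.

1. ventilation inspection 41 days ago vs limit 45 → met
2. food-safety audit 676 days ago vs limit 730 → met
3. fire-suppression system test 48 days ago vs limit 45 → not met
4. grease-trap servicing 701 days ago vs limit 730 → met
5. health inspection 701 days ago vs limit 730 → met
6. product liability coverage $850,000 < $900,000 → not met
7. condition 'seating capacity exceeds 50' holds; pest-control treatment 419 days ago vs limit 540 → met
8. walk-in cooler temperature (°F) 37 > 34 → not met
9. general liability coverage $1,425,000 ≥ $1,375,000 → met
Not met: 3, 6, 8

3, 6, 8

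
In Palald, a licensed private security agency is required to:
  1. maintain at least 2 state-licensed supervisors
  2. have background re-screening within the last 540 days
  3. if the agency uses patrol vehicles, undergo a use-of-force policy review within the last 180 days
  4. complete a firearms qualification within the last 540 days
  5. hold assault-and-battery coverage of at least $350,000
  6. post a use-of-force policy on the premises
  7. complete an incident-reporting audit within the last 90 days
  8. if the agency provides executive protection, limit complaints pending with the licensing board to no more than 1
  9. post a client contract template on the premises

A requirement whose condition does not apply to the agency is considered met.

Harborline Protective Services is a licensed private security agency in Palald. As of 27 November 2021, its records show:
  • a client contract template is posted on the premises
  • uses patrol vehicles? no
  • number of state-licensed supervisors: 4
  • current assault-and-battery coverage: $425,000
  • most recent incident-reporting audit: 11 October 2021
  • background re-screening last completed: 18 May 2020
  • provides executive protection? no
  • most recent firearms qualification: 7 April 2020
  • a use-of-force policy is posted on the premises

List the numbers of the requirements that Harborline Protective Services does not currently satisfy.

1. state-licensed supervisors 4 ≥ 2 → met
2. background re-screening 558 days ago vs limit 540 → not met
3. condition 'uses patrol vehicles' does not hold → requirement n/a → met
4. firearms qualification 599 days ago vs limit 540 → not met
5. assault-and-battery coverage $425,000 ≥ $350,000 → met
6. use-of-force policy present → met
7. incident-reporting audit 47 days ago vs limit 90 → met
8. condition 'provides executive protection' does not hold → requirement n/a → met
9. client contract template present → met
Not met: 2, 4

2, 4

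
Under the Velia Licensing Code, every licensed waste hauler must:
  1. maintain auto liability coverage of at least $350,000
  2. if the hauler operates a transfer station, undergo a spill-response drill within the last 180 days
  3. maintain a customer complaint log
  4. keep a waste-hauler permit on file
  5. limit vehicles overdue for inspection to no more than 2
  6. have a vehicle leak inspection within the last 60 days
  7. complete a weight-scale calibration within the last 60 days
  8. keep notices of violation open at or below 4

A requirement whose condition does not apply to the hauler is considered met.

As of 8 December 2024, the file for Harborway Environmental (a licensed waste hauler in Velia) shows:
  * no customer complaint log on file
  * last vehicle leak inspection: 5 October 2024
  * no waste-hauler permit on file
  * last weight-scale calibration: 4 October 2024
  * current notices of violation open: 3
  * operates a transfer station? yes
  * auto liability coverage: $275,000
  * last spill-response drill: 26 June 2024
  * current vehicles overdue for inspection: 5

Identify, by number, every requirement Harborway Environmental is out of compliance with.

1. auto liability coverage $275,000 < $350,000 → not met
2. condition 'operates a transfer station' holds; spill-response drill 165 days ago vs limit 180 → met
3. customer complaint log absent → not met
4. waste-hauler permit absent → not met
5. vehicles overdue for inspection 5 > 2 → not met
6. vehicle leak inspection 64 days ago vs limit 60 → not met
7. weight-scale calibration 65 days ago vs limit 60 → not met
8. notices of violation open 3 ≤ 4 → met
Not met: 1, 3, 4, 5, 6, 7

1, 3, 4, 5, 6, 7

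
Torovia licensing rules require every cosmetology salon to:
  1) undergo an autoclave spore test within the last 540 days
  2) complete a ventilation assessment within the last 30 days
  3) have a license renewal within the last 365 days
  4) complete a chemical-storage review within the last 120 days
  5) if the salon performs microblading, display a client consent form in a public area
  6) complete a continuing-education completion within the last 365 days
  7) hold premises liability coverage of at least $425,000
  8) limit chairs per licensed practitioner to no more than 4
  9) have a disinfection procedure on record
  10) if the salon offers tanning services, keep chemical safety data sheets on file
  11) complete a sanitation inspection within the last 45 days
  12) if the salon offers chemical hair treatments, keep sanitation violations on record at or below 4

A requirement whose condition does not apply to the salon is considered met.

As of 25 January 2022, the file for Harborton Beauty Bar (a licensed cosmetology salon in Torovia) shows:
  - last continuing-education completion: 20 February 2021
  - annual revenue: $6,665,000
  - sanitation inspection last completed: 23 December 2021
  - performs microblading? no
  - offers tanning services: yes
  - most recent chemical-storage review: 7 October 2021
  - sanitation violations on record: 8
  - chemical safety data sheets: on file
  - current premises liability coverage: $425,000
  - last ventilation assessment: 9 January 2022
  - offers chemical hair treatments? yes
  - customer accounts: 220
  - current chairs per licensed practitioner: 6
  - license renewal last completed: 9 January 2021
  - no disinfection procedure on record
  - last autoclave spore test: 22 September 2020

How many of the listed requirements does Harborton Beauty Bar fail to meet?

4

1. autoclave spore test 490 days ago vs limit 540 → met
2. ventilation assessment 16 days ago vs limit 30 → met
3. license renewal 381 days ago vs limit 365 → not met
4. chemical-storage review 110 days ago vs limit 120 → met
5. condition 'performs microblading' does not hold → requirement n/a → met
6. continuing-education completion 339 days ago vs limit 365 → met
7. premises liability coverage $425,000 ≥ $425,000 → met
8. chairs per licensed practitioner 6 > 4 → not met
9. disinfection procedure absent → not met
10. condition 'offers tanning services' holds; chemical safety data sheets present → met
11. sanitation inspection 33 days ago vs limit 45 → met
12. condition 'offers chemical hair treatments' holds; sanitation violations on record 8 > 4 → not met
Not met: 4 of 12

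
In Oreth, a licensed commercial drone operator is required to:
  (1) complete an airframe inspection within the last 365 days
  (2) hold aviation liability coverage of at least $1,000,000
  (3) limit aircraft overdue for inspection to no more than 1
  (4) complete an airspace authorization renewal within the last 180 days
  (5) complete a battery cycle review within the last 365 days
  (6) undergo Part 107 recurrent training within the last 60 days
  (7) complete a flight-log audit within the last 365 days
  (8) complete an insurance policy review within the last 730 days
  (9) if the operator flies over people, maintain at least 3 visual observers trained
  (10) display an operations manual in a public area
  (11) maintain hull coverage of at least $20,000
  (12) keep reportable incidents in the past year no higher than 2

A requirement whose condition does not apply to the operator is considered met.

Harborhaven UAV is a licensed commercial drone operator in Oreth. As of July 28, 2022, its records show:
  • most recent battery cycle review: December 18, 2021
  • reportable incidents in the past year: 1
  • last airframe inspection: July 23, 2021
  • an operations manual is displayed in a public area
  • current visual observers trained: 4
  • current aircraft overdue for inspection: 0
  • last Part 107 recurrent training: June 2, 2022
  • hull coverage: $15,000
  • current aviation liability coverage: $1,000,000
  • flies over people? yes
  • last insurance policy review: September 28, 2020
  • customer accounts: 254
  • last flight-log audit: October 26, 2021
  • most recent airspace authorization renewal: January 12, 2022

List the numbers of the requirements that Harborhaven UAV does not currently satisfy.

1, 4, 11

1. airframe inspection 370 days ago vs limit 365 → not met
2. aviation liability coverage $1,000,000 ≥ $1,000,000 → met
3. aircraft overdue for inspection 0 ≤ 1 → met
4. airspace authorization renewal 197 days ago vs limit 180 → not met
5. battery cycle review 222 days ago vs limit 365 → met
6. Part 107 recurrent training 56 days ago vs limit 60 → met
7. flight-log audit 275 days ago vs limit 365 → met
8. insurance policy review 668 days ago vs limit 730 → met
9. condition 'flies over people' holds; visual observers trained 4 ≥ 3 → met
10. operations manual present → met
11. hull coverage $15,000 < $20,000 → not met
12. reportable incidents in the past year 1 ≤ 2 → met
Not met: 1, 4, 11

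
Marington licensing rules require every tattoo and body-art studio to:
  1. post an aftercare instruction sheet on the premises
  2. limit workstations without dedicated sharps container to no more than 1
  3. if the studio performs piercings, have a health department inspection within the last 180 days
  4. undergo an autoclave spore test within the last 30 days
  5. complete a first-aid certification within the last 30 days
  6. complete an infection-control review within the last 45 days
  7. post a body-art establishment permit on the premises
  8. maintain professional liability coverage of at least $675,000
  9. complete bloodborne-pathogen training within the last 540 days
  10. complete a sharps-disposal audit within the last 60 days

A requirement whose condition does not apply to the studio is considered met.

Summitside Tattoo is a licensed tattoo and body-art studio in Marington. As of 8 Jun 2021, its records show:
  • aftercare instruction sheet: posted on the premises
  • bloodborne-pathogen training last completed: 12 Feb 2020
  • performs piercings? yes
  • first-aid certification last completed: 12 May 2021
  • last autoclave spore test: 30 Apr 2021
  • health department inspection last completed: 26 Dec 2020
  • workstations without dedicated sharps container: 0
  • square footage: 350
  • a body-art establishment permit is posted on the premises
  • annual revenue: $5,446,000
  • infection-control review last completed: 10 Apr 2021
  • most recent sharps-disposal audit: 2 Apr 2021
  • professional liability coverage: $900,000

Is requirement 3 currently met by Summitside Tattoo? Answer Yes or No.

3. condition 'performs piercings' holds; health department inspection 164 days ago vs limit 180 → met

Yes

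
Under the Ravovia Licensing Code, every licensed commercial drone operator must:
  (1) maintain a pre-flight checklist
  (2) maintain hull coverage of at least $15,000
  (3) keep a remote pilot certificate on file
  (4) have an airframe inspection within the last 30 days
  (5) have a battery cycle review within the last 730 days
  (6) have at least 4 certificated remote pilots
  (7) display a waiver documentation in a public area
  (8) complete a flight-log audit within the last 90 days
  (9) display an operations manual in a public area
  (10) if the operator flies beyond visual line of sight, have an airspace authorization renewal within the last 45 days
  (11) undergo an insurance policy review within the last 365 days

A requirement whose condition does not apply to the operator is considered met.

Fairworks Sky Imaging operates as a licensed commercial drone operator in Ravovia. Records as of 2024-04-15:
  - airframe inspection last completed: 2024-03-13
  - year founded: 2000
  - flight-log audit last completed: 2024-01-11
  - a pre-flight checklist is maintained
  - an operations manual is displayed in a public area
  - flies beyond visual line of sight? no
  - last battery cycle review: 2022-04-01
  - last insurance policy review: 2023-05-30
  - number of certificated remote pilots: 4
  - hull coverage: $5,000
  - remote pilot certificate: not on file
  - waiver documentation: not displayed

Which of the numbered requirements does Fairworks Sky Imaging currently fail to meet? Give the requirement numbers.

1. pre-flight checklist present → met
2. hull coverage $5,000 < $15,000 → not met
3. remote pilot certificate absent → not met
4. airframe inspection 33 days ago vs limit 30 → not met
5. battery cycle review 745 days ago vs limit 730 → not met
6. certificated remote pilots 4 ≥ 4 → met
7. waiver documentation absent → not met
8. flight-log audit 95 days ago vs limit 90 → not met
9. operations manual present → met
10. condition 'flies beyond visual line of sight' does not hold → requirement n/a → met
11. insurance policy review 321 days ago vs limit 365 → met
Not met: 2, 3, 4, 5, 7, 8

2, 3, 4, 5, 7, 8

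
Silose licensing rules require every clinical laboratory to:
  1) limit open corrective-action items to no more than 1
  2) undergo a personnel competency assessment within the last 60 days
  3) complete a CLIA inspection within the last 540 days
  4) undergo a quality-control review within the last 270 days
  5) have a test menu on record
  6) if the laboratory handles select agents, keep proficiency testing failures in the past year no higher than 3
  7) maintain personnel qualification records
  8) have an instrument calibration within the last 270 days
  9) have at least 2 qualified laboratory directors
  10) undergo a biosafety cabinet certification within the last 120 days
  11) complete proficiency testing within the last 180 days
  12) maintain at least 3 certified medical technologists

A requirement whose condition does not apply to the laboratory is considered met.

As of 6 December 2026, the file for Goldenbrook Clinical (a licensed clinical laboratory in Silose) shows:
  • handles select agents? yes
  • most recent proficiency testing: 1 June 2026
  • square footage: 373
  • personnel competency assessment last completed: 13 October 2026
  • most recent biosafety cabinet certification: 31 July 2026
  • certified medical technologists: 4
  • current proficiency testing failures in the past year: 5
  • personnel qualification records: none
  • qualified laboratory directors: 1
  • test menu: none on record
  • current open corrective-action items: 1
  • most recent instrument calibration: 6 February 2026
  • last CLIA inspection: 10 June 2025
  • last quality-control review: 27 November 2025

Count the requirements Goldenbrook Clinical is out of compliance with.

1. open corrective-action items 1 ≤ 1 → met
2. personnel competency assessment 54 days ago vs limit 60 → met
3. CLIA inspection 544 days ago vs limit 540 → not met
4. quality-control review 374 days ago vs limit 270 → not met
5. test menu absent → not met
6. condition 'handles select agents' holds; proficiency testing failures in the past year 5 > 3 → not met
7. personnel qualification records absent → not met
8. instrument calibration 303 days ago vs limit 270 → not met
9. qualified laboratory directors 1 < 2 → not met
10. biosafety cabinet certification 128 days ago vs limit 120 → not met
11. proficiency testing 188 days ago vs limit 180 → not met
12. certified medical technologists 4 ≥ 3 → met
Not met: 9 of 12

9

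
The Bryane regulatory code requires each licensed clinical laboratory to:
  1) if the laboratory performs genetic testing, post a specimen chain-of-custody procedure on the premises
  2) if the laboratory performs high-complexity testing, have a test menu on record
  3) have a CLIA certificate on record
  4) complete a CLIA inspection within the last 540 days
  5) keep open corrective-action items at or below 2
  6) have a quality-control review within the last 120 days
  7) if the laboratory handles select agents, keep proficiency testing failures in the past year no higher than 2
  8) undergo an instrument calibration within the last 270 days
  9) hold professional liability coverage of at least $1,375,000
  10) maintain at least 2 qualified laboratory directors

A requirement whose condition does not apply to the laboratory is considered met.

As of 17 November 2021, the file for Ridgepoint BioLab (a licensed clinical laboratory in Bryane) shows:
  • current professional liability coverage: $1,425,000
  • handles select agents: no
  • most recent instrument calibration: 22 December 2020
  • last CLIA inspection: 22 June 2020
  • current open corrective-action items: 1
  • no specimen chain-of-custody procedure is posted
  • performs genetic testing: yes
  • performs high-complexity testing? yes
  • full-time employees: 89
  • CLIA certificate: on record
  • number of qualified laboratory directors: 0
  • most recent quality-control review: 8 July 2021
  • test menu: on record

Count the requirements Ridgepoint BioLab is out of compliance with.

1. condition 'performs genetic testing' holds; specimen chain-of-custody procedure absent → not met
2. condition 'performs high-complexity testing' holds; test menu present → met
3. CLIA certificate present → met
4. CLIA inspection 513 days ago vs limit 540 → met
5. open corrective-action items 1 ≤ 2 → met
6. quality-control review 132 days ago vs limit 120 → not met
7. condition 'handles select agents' does not hold → requirement n/a → met
8. instrument calibration 330 days ago vs limit 270 → not met
9. professional liability coverage $1,425,000 ≥ $1,375,000 → met
10. qualified laboratory directors 0 < 2 → not met
Not met: 4 of 10

4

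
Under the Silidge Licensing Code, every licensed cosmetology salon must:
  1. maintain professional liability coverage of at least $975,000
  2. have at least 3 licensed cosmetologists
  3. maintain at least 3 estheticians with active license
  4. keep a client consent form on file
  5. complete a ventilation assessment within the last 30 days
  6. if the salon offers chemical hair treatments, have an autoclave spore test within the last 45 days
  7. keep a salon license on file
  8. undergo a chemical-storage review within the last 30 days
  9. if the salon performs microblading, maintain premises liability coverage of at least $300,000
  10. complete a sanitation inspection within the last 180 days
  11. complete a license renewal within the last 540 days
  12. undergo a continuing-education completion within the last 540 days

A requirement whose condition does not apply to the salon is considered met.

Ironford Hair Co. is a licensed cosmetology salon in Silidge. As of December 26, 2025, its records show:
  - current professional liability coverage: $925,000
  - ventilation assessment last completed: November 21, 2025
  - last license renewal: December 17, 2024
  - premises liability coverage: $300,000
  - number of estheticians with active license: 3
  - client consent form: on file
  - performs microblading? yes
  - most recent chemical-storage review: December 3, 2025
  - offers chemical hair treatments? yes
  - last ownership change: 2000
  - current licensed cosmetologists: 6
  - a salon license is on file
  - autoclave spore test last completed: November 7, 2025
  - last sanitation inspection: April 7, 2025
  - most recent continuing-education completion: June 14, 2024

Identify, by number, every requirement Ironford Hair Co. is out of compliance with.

1. professional liability coverage $925,000 < $975,000 → not met
2. licensed cosmetologists 6 ≥ 3 → met
3. estheticians with active license 3 ≥ 3 → met
4. client consent form present → met
5. ventilation assessment 35 days ago vs limit 30 → not met
6. condition 'offers chemical hair treatments' holds; autoclave spore test 49 days ago vs limit 45 → not met
7. salon license present → met
8. chemical-storage review 23 days ago vs limit 30 → met
9. condition 'performs microblading' holds; premises liability coverage $300,000 ≥ $300,000 → met
10. sanitation inspection 263 days ago vs limit 180 → not met
11. license renewal 374 days ago vs limit 540 → met
12. continuing-education completion 560 days ago vs limit 540 → not met
Not met: 1, 5, 6, 10, 12

1, 5, 6, 10, 12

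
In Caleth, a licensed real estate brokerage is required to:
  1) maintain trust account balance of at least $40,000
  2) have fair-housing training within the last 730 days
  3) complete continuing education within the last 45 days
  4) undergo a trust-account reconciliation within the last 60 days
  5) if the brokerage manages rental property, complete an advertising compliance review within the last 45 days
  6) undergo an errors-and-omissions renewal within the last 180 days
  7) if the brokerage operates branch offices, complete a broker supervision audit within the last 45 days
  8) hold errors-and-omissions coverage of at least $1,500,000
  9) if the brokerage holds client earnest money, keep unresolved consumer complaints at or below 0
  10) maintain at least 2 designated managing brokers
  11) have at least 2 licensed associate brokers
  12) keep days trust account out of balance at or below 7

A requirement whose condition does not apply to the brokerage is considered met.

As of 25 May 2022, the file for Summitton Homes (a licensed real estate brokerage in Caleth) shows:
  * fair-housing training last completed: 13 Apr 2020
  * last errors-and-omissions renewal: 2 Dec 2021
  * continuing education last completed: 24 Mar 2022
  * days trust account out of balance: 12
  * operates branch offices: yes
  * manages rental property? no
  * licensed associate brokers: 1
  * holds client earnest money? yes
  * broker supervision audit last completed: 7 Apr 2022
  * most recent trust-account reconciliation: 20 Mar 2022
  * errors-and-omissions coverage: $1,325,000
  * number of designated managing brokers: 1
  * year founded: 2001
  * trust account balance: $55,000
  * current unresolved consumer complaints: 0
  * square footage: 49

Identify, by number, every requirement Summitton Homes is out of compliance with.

2, 3, 4, 7, 8, 10, 11, 12

1. trust account balance $55,000 ≥ $40,000 → met
2. fair-housing training 772 days ago vs limit 730 → not met
3. continuing education 62 days ago vs limit 45 → not met
4. trust-account reconciliation 66 days ago vs limit 60 → not met
5. condition 'manages rental property' does not hold → requirement n/a → met
6. errors-and-omissions renewal 174 days ago vs limit 180 → met
7. condition 'operates branch offices' holds; broker supervision audit 48 days ago vs limit 45 → not met
8. errors-and-omissions coverage $1,325,000 < $1,500,000 → not met
9. condition 'holds client earnest money' holds; unresolved consumer complaints 0 ≤ 0 → met
10. designated managing brokers 1 < 2 → not met
11. licensed associate brokers 1 < 2 → not met
12. days trust account out of balance 12 > 7 → not met
Not met: 2, 3, 4, 7, 8, 10, 11, 12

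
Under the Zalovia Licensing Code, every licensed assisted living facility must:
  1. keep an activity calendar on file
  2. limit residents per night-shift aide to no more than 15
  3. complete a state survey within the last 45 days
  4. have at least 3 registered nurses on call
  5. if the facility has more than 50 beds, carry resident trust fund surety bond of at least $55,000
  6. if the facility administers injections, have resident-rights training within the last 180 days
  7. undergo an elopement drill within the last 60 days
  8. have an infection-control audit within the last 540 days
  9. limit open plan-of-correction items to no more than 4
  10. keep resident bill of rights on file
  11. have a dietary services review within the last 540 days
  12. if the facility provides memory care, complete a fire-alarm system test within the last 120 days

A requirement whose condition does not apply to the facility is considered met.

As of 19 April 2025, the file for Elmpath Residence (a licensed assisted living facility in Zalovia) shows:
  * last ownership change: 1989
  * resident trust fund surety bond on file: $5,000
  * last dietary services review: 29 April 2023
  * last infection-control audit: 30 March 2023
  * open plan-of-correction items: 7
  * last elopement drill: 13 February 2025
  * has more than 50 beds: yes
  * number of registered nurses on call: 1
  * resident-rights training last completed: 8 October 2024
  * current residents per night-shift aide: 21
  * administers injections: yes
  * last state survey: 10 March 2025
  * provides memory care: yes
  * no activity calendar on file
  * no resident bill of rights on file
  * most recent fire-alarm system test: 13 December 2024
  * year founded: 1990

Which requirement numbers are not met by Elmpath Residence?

1, 2, 4, 5, 6, 7, 8, 9, 10, 11, 12

1. activity calendar absent → not met
2. residents per night-shift aide 21 > 15 → not met
3. state survey 40 days ago vs limit 45 → met
4. registered nurses on call 1 < 3 → not met
5. condition 'has more than 50 beds' holds; resident trust fund surety bond $5,000 < $55,000 → not met
6. condition 'administers injections' holds; resident-rights training 193 days ago vs limit 180 → not met
7. elopement drill 65 days ago vs limit 60 → not met
8. infection-control audit 751 days ago vs limit 540 → not met
9. open plan-of-correction items 7 > 4 → not met
10. resident bill of rights absent → not met
11. dietary services review 721 days ago vs limit 540 → not met
12. condition 'provides memory care' holds; fire-alarm system test 127 days ago vs limit 120 → not met
Not met: 1, 2, 4, 5, 6, 7, 8, 9, 10, 11, 12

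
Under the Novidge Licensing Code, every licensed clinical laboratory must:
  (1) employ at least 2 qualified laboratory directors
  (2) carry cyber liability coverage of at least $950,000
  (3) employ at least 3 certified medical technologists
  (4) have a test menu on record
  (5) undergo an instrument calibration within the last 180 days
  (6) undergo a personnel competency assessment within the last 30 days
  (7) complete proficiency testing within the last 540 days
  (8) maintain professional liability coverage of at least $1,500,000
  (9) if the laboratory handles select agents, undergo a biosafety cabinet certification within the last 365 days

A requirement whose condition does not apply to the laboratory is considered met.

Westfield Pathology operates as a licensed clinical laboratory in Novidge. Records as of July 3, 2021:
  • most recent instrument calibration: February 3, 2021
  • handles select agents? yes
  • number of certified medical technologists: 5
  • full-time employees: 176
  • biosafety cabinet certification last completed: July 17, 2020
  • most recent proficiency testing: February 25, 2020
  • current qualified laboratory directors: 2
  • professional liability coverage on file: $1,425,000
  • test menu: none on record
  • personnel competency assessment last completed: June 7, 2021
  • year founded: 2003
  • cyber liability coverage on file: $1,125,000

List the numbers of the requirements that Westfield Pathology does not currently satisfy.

1. qualified laboratory directors 2 ≥ 2 → met
2. cyber liability coverage $1,125,000 ≥ $950,000 → met
3. certified medical technologists 5 ≥ 3 → met
4. test menu absent → not met
5. instrument calibration 150 days ago vs limit 180 → met
6. personnel competency assessment 26 days ago vs limit 30 → met
7. proficiency testing 494 days ago vs limit 540 → met
8. professional liability coverage $1,425,000 < $1,500,000 → not met
9. condition 'handles select agents' holds; biosafety cabinet certification 351 days ago vs limit 365 → met
Not met: 4, 8

4, 8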